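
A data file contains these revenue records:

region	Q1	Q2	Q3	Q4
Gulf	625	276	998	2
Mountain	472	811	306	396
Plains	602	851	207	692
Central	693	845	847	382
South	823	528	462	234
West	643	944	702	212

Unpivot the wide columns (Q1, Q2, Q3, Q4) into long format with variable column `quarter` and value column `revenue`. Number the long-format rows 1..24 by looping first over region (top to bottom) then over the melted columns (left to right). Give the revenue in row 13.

693

24 rows total (6 × 4). Row 13: index ⌊(13-1)/4⌋ = 3 into region → Central; (13-1) mod 4 = 0 into the melted columns → Q1.
So row 13 is (Central, Q1, 693); revenue = 693.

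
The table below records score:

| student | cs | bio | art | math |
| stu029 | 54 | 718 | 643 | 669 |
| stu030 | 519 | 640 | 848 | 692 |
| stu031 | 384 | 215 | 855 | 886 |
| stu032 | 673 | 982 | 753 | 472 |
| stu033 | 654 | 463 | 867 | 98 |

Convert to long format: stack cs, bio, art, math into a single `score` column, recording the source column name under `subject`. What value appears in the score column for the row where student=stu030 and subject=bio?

640

Unpivoting turns each (student, wide-column) pair into one long row.
The wide cell at row stu030, column bio holds 640, so the long row (stu030, bio) has score=640.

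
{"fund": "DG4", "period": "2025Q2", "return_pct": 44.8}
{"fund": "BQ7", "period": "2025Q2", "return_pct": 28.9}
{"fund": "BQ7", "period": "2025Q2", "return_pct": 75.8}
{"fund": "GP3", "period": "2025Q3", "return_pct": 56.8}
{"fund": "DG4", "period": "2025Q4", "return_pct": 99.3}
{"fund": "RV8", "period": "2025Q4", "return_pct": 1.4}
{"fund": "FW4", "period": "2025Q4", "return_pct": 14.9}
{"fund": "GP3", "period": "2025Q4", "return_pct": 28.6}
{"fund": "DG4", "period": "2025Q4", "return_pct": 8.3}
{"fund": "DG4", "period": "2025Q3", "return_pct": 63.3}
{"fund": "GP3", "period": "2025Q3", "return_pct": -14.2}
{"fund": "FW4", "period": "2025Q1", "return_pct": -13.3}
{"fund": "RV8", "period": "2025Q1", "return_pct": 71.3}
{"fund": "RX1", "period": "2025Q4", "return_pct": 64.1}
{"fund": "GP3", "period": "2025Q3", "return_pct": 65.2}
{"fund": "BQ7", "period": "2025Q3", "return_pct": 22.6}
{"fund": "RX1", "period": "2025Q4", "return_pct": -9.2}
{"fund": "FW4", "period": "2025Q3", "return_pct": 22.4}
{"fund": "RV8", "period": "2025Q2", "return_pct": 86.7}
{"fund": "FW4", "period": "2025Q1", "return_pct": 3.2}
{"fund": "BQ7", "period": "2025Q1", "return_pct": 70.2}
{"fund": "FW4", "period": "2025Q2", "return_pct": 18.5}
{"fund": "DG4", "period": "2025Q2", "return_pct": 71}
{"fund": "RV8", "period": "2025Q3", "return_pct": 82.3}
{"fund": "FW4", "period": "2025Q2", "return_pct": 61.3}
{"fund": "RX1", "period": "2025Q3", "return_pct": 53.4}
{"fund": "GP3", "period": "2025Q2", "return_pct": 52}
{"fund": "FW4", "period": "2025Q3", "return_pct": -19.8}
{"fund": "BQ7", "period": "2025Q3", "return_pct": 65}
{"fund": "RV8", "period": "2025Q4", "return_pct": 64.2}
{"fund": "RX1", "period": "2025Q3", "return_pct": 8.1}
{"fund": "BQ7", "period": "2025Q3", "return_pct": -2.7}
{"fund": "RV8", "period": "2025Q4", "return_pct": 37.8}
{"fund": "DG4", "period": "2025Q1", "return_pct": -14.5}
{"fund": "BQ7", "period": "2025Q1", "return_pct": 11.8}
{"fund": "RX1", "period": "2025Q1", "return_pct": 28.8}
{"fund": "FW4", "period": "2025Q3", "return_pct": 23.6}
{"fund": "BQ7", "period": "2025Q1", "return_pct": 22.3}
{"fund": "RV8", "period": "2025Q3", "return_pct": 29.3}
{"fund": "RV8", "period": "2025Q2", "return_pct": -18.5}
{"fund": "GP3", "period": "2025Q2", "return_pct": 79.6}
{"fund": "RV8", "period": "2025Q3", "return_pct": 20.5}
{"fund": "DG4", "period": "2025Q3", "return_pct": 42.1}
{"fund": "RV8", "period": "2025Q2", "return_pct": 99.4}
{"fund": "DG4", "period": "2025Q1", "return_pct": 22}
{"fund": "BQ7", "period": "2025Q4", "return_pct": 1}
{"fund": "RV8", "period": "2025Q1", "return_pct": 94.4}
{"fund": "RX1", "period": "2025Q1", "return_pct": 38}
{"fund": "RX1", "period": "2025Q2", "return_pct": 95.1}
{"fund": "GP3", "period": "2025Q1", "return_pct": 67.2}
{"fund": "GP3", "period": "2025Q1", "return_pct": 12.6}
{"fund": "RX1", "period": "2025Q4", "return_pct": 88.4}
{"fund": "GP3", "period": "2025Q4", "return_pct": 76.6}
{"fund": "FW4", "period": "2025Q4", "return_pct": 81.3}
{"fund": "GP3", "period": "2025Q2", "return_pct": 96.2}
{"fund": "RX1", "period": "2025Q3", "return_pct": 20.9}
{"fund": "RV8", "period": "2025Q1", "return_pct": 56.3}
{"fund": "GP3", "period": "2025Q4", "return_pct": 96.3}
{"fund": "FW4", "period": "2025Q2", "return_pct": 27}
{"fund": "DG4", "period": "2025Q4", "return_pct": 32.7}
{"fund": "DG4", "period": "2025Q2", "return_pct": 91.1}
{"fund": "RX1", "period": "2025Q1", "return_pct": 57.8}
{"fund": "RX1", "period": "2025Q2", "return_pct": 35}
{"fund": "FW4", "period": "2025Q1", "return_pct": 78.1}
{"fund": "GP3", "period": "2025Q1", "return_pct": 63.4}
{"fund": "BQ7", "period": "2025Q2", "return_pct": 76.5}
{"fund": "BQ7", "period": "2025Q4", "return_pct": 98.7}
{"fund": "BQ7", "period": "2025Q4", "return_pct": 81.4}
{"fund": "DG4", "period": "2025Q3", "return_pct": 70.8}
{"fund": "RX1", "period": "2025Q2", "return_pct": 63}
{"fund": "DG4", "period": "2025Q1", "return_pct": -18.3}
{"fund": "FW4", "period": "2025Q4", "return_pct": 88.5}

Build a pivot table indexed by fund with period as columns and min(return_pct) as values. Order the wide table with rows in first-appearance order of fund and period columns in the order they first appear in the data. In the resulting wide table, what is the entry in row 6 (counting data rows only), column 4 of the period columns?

With rows in first-appearance order of fund, row 6 is fund=RX1. period columns in first-appearance order: 2025Q2, 2025Q3, 2025Q4, 2025Q1; column 4 is 2025Q1.
Long rows with fund=RX1, period=2025Q1: min(28.8, 38, 57.8) = 28.8.

28.8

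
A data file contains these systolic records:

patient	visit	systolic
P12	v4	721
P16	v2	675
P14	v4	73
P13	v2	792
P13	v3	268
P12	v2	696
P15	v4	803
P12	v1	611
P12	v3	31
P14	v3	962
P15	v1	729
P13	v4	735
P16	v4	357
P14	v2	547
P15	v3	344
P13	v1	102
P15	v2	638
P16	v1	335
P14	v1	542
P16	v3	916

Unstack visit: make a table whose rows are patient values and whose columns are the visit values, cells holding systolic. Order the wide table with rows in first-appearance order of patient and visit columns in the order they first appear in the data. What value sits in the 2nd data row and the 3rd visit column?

With rows in first-appearance order of patient, row 2 is patient=P16. visit columns in first-appearance order: v4, v2, v3, v1; column 3 is v3.
Long rows with patient=P16, visit=v3: systolic = 916.

916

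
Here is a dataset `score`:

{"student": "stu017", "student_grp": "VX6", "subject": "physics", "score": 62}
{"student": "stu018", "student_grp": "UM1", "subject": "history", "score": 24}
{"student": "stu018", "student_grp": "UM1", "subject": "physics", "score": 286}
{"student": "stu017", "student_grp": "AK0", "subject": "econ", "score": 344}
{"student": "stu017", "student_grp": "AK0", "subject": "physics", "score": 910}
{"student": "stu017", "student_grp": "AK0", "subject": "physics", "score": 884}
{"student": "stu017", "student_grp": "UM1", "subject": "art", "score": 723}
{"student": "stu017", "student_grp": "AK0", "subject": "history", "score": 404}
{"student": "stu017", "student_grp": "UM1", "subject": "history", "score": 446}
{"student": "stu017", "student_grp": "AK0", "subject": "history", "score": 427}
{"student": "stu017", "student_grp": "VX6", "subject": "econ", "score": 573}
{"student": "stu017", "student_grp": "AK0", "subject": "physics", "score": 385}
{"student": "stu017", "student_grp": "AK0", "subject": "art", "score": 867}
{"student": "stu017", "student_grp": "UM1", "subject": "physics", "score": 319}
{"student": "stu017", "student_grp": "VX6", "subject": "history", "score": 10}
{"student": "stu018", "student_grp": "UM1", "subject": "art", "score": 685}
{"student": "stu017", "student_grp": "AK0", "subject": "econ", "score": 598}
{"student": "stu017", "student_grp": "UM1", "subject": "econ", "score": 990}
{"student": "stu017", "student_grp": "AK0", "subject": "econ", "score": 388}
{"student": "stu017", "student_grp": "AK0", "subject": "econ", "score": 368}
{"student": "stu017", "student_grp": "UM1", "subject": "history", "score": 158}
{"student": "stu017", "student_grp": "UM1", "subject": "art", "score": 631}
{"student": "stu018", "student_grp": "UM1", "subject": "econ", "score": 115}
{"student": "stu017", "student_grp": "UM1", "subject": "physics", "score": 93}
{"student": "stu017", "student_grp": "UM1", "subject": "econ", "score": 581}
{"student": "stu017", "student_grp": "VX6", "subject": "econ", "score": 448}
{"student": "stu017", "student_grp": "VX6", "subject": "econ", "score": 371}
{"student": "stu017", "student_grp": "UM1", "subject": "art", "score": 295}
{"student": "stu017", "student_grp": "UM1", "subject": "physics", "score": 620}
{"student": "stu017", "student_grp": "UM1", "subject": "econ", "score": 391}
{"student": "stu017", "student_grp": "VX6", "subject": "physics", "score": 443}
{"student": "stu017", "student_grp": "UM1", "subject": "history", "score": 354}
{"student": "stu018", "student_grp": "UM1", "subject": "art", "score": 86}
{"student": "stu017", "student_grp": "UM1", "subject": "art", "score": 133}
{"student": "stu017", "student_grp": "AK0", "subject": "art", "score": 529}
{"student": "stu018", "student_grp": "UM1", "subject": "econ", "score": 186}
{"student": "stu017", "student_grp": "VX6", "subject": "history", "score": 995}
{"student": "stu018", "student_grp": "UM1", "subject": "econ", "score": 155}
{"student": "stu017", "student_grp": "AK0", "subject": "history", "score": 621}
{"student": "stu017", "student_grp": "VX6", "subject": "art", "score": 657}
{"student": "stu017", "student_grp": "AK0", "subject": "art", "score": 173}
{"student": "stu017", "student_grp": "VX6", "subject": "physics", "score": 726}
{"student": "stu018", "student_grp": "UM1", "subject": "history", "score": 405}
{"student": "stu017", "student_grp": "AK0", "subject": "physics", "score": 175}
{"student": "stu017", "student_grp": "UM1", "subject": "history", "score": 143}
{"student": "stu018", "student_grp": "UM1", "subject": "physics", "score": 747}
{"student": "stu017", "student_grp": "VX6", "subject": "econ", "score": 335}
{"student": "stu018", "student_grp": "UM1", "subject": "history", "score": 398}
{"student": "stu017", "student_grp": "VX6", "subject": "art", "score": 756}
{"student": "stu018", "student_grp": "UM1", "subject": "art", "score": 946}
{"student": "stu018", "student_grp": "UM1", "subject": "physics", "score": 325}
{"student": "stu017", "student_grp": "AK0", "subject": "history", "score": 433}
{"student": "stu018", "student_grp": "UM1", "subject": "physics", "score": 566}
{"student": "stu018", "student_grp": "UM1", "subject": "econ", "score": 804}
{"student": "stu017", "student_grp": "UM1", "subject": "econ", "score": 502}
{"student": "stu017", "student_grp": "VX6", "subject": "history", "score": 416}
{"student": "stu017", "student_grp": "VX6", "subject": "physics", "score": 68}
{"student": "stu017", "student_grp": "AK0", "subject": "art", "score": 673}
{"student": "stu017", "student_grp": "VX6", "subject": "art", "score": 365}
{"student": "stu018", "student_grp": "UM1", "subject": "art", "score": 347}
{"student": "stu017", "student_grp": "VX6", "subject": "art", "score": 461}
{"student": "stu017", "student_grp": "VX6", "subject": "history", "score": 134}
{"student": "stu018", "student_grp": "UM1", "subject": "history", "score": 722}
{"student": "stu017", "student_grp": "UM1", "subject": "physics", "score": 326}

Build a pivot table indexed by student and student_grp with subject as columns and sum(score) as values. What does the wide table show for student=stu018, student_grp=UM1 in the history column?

1549

Rows with student=stu018, student_grp=UM1 and subject=history: score values are 24, 405, 398, 722.
24 + 405 + 398 + 722 = 1549.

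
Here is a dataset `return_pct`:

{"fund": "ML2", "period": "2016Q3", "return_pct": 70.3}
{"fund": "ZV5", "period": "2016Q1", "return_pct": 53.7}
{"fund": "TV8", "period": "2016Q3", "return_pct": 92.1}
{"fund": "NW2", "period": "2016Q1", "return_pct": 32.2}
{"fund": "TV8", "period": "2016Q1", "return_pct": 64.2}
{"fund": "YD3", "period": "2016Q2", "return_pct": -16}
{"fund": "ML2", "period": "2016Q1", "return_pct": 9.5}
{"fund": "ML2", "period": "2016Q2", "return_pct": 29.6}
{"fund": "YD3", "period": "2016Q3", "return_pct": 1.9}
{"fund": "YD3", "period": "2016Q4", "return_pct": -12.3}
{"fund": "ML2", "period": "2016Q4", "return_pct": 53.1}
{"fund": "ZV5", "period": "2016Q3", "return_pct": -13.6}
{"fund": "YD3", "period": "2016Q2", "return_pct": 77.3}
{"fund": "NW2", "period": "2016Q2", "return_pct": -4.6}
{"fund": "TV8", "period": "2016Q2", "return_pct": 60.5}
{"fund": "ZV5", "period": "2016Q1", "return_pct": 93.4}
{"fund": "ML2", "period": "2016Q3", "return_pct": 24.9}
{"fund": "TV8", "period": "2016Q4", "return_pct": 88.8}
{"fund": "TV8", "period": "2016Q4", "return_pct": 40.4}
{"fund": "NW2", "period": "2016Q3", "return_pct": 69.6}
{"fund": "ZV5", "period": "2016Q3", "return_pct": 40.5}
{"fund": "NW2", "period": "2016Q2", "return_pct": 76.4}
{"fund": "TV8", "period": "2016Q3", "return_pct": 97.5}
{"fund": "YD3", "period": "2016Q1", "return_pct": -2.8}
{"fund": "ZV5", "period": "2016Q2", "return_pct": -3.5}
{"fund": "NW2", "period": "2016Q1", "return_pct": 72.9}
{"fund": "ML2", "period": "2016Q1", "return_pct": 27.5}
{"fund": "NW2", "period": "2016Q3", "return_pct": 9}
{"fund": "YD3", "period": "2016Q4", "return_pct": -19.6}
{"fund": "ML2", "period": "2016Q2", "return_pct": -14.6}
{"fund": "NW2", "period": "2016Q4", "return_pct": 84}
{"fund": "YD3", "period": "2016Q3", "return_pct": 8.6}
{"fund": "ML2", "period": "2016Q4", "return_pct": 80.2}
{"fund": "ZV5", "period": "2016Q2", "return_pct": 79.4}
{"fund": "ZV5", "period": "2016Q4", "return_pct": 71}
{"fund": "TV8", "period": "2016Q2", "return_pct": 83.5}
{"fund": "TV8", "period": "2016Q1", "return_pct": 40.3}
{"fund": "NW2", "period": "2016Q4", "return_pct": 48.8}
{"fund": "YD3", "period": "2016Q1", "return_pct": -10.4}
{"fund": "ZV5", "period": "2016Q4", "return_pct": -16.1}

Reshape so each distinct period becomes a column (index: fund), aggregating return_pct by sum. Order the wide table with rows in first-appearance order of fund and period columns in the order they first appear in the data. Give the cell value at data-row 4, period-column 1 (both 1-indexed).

78.6

With rows in first-appearance order of fund, row 4 is fund=NW2. period columns in first-appearance order: 2016Q3, 2016Q1, 2016Q2, 2016Q4; column 1 is 2016Q3.
Long rows with fund=NW2, period=2016Q3: 69.6 + 9 = 78.6.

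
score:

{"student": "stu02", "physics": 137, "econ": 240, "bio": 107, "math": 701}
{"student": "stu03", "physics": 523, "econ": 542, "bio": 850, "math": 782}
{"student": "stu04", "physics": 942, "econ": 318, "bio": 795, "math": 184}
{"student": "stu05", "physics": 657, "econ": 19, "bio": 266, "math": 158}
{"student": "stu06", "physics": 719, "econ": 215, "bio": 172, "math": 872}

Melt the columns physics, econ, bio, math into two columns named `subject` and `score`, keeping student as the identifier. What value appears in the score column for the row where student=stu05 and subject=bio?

266

Unpivoting turns each (student, wide-column) pair into one long row.
The wide cell at row stu05, column bio holds 266, so the long row (stu05, bio) has score=266.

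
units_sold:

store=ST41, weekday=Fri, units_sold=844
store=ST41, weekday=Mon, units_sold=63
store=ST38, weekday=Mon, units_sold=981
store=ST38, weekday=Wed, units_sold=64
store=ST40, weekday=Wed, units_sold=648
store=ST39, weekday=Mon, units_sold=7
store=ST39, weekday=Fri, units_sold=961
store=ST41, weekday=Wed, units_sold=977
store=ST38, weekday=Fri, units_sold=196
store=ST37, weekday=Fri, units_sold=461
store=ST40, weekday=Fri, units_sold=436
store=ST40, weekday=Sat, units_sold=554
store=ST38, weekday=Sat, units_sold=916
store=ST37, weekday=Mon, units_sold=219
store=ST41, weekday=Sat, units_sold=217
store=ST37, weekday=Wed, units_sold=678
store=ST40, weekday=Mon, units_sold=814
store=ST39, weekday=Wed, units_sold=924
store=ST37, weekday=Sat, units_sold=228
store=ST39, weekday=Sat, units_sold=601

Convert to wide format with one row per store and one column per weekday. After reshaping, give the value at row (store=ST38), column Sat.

916

Wide layout: rows indexed by store, columns are the 4 distinct weekday values (Fri, Mon, Wed, Sat).
Cell (store=ST38, weekday=Sat) draws from the long row where store=ST38 and weekday=Sat, which has units_sold=916.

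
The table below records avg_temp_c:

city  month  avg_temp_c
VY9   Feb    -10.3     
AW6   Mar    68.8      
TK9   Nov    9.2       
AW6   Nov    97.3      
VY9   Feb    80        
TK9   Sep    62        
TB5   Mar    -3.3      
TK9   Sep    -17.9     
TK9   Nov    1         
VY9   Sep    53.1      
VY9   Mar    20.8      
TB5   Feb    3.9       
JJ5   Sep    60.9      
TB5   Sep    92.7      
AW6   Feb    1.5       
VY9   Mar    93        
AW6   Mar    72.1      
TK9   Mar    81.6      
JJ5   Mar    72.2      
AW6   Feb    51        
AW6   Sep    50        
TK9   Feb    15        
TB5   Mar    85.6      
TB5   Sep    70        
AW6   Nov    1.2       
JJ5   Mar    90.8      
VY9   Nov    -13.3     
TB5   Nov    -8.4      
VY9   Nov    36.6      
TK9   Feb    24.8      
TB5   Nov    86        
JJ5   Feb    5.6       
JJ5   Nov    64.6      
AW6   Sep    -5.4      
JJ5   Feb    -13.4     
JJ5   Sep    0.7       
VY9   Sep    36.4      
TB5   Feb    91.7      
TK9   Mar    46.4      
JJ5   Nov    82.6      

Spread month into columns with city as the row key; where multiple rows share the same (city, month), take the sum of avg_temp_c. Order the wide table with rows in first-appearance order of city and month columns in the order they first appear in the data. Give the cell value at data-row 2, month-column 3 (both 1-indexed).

98.5

With rows in first-appearance order of city, row 2 is city=AW6. month columns in first-appearance order: Feb, Mar, Nov, Sep; column 3 is Nov.
Long rows with city=AW6, month=Nov: 97.3 + 1.2 = 98.5.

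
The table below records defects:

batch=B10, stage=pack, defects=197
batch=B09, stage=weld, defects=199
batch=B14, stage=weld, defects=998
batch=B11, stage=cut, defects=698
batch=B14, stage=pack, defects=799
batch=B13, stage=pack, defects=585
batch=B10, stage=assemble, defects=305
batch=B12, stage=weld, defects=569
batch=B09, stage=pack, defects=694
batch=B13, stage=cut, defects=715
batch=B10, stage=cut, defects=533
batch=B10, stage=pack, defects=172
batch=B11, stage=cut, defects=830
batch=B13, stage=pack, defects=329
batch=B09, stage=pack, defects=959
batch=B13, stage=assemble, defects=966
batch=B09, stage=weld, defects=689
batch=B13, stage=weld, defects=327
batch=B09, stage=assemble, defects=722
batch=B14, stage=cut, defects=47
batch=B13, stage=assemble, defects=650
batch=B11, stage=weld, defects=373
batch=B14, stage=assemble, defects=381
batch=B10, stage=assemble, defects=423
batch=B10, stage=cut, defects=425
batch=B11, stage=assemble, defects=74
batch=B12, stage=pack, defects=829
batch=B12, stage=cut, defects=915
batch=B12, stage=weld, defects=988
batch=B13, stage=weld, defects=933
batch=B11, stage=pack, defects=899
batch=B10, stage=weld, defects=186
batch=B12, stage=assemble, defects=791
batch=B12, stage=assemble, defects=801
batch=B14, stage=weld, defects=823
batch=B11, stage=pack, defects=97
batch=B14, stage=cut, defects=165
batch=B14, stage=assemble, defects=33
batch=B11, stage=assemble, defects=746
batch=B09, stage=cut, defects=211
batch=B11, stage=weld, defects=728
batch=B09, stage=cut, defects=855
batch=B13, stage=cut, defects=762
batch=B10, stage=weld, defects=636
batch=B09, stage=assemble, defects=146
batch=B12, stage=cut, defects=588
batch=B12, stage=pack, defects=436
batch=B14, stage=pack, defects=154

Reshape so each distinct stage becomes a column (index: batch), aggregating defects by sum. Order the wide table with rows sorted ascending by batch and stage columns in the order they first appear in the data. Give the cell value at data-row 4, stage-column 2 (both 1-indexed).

With rows sorted ascending by batch, row 4 is batch=B12. stage columns in first-appearance order: pack, weld, cut, assemble; column 2 is weld.
Long rows with batch=B12, stage=weld: 569 + 988 = 1557.

1557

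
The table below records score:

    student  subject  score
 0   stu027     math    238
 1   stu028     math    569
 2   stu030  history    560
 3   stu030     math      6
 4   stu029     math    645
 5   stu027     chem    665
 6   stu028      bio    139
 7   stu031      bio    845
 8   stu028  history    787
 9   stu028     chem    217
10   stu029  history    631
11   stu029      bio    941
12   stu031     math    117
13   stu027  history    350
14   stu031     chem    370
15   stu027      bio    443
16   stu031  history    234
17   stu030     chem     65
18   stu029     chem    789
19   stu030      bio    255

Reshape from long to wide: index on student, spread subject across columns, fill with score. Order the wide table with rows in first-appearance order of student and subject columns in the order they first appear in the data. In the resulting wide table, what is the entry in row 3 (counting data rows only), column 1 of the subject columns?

With rows in first-appearance order of student, row 3 is student=stu030. subject columns in first-appearance order: math, history, chem, bio; column 1 is math.
Long rows with student=stu030, subject=math: score = 6.

6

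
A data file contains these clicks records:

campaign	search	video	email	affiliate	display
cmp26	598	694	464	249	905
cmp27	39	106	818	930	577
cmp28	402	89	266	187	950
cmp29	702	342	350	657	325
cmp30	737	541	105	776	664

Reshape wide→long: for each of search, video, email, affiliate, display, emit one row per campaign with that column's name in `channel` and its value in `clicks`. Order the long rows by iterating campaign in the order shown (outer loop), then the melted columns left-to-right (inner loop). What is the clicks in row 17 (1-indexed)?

25 rows total (5 × 5). Row 17: index ⌊(17-1)/5⌋ = 3 into campaign → cmp29; (17-1) mod 5 = 1 into the melted columns → video.
So row 17 is (cmp29, video, 342); clicks = 342.

342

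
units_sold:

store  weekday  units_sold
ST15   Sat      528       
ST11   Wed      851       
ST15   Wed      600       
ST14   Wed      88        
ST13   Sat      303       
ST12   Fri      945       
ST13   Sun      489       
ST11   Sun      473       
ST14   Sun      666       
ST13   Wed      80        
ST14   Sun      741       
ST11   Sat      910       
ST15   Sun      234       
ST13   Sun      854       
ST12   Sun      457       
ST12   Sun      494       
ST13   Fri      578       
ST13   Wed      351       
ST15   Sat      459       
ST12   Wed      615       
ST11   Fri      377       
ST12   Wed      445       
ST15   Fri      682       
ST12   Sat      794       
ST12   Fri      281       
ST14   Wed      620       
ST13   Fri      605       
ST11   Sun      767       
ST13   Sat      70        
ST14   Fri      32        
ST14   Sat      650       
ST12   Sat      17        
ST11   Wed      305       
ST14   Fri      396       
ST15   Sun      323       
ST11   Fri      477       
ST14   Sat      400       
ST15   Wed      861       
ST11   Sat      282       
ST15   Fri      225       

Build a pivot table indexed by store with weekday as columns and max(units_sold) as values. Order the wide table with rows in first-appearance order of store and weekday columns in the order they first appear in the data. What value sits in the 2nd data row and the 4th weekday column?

With rows in first-appearance order of store, row 2 is store=ST11. weekday columns in first-appearance order: Sat, Wed, Fri, Sun; column 4 is Sun.
Long rows with store=ST11, weekday=Sun: max(473, 767) = 767.

767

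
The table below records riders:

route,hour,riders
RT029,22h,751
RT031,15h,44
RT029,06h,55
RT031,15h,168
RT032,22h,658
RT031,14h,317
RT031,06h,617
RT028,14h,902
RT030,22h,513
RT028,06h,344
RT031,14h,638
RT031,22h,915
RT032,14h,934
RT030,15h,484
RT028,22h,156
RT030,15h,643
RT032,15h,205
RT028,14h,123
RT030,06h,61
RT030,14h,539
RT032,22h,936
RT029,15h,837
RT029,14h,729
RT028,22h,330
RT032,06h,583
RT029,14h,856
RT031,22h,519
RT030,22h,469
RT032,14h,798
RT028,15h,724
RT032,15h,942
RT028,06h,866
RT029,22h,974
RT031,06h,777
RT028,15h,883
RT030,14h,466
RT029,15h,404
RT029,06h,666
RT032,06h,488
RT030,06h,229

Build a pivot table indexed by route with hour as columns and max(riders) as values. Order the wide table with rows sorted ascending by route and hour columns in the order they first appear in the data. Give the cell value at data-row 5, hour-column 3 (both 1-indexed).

583

With rows sorted ascending by route, row 5 is route=RT032. hour columns in first-appearance order: 22h, 15h, 06h, 14h; column 3 is 06h.
Long rows with route=RT032, hour=06h: max(583, 488) = 583.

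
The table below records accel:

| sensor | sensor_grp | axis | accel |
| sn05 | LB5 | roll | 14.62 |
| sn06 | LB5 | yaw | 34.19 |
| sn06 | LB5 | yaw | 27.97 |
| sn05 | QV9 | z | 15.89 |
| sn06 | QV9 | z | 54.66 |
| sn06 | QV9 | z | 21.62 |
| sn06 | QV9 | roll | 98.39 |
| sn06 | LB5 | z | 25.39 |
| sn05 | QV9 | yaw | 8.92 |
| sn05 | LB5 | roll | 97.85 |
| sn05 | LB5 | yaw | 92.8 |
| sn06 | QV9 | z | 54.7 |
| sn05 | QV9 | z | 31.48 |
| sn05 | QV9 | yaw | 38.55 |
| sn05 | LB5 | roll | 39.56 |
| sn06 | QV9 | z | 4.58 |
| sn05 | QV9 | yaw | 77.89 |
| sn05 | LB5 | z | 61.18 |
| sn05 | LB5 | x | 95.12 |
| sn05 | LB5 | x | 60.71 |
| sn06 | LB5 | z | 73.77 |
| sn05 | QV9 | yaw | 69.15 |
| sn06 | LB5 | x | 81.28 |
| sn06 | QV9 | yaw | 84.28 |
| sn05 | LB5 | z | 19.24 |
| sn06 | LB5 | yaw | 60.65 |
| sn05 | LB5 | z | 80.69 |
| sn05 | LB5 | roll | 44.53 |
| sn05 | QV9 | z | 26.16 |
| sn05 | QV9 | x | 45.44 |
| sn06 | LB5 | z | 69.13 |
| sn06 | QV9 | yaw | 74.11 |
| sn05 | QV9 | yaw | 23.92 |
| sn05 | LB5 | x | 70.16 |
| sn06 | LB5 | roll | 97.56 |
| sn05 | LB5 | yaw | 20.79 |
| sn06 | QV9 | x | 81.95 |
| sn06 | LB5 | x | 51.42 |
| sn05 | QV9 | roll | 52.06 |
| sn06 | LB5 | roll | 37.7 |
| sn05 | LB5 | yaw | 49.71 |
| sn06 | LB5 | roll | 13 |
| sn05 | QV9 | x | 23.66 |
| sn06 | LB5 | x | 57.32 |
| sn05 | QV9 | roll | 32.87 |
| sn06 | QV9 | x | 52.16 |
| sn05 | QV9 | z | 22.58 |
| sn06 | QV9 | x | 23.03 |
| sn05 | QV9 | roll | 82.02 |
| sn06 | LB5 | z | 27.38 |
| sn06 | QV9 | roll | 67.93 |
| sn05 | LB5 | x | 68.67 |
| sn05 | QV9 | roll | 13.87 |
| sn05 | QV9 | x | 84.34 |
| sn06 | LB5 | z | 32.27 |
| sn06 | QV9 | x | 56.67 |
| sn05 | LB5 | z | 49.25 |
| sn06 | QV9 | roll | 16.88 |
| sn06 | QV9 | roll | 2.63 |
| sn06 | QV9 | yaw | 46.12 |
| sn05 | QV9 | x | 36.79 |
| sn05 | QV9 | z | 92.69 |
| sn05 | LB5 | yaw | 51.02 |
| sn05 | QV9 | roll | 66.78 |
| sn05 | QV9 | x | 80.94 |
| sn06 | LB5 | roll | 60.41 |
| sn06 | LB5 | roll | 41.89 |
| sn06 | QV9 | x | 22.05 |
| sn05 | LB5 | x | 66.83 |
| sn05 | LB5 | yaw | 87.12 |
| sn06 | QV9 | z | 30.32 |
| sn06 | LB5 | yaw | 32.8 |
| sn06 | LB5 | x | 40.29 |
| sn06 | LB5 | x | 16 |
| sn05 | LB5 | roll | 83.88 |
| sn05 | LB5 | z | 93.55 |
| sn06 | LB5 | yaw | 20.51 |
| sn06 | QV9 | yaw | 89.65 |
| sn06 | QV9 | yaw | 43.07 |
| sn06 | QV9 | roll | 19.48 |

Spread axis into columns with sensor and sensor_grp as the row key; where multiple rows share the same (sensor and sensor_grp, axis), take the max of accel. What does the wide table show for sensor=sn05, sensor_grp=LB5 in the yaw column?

Rows with sensor=sn05, sensor_grp=LB5 and axis=yaw: accel values are 92.8, 20.79, 49.71, 51.02, 87.12.
max(92.8, 20.79, 49.71, 51.02, 87.12) = 92.8.

92.8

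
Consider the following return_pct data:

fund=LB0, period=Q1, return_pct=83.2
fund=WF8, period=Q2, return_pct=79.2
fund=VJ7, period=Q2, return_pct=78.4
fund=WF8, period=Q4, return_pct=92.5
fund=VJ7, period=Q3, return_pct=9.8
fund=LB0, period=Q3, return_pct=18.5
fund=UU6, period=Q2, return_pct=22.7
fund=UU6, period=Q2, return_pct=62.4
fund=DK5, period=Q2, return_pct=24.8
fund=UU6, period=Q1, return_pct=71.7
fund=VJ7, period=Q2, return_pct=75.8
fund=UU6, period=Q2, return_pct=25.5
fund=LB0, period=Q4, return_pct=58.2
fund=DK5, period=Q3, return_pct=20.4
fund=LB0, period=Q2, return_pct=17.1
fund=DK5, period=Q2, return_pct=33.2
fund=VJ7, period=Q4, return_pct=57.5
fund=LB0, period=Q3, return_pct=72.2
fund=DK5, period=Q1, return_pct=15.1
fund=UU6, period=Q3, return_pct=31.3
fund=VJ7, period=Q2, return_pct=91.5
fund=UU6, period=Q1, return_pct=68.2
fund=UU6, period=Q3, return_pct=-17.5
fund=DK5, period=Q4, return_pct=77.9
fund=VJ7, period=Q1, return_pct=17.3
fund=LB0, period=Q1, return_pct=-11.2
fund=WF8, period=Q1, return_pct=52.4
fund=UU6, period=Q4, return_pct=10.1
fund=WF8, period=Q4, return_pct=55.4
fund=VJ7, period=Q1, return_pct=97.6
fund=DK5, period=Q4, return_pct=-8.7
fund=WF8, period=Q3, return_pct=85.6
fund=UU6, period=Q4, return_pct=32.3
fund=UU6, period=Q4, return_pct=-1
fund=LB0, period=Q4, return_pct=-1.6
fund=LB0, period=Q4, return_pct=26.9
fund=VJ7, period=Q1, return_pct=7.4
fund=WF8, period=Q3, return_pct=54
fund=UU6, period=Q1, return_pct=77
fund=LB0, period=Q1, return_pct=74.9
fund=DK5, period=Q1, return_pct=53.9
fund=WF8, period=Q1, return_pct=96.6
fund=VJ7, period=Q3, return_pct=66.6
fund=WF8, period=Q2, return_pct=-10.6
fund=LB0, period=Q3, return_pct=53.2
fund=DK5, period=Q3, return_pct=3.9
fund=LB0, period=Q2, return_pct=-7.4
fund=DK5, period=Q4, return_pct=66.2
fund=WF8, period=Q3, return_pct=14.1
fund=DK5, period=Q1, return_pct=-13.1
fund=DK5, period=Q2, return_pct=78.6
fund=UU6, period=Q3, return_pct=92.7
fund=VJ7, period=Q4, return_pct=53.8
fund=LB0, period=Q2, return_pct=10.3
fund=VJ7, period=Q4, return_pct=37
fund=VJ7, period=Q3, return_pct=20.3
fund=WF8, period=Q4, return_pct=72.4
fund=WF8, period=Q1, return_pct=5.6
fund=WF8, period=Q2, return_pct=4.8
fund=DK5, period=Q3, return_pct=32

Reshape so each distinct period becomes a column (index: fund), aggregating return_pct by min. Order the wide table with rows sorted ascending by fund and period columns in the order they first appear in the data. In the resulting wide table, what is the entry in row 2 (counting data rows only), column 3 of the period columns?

-1.6

With rows sorted ascending by fund, row 2 is fund=LB0. period columns in first-appearance order: Q1, Q2, Q4, Q3; column 3 is Q4.
Long rows with fund=LB0, period=Q4: min(58.2, -1.6, 26.9) = -1.6.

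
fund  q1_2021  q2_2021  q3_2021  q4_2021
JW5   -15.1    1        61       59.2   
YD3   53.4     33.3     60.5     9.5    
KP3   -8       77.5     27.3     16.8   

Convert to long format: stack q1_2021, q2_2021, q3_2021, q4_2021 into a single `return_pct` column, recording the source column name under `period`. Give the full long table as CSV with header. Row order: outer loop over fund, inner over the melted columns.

fund,period,return_pct
JW5,q1_2021,-15.1
JW5,q2_2021,1
JW5,q3_2021,61
JW5,q4_2021,59.2
YD3,q1_2021,53.4
YD3,q2_2021,33.3
YD3,q3_2021,60.5
YD3,q4_2021,9.5
KP3,q1_2021,-8
KP3,q2_2021,77.5
KP3,q3_2021,27.3
KP3,q4_2021,16.8

Each (fund, column) pair becomes one row: 3 × 4 = 12 rows.
For example, (JW5, q1_2021) → return_pct=-15.1.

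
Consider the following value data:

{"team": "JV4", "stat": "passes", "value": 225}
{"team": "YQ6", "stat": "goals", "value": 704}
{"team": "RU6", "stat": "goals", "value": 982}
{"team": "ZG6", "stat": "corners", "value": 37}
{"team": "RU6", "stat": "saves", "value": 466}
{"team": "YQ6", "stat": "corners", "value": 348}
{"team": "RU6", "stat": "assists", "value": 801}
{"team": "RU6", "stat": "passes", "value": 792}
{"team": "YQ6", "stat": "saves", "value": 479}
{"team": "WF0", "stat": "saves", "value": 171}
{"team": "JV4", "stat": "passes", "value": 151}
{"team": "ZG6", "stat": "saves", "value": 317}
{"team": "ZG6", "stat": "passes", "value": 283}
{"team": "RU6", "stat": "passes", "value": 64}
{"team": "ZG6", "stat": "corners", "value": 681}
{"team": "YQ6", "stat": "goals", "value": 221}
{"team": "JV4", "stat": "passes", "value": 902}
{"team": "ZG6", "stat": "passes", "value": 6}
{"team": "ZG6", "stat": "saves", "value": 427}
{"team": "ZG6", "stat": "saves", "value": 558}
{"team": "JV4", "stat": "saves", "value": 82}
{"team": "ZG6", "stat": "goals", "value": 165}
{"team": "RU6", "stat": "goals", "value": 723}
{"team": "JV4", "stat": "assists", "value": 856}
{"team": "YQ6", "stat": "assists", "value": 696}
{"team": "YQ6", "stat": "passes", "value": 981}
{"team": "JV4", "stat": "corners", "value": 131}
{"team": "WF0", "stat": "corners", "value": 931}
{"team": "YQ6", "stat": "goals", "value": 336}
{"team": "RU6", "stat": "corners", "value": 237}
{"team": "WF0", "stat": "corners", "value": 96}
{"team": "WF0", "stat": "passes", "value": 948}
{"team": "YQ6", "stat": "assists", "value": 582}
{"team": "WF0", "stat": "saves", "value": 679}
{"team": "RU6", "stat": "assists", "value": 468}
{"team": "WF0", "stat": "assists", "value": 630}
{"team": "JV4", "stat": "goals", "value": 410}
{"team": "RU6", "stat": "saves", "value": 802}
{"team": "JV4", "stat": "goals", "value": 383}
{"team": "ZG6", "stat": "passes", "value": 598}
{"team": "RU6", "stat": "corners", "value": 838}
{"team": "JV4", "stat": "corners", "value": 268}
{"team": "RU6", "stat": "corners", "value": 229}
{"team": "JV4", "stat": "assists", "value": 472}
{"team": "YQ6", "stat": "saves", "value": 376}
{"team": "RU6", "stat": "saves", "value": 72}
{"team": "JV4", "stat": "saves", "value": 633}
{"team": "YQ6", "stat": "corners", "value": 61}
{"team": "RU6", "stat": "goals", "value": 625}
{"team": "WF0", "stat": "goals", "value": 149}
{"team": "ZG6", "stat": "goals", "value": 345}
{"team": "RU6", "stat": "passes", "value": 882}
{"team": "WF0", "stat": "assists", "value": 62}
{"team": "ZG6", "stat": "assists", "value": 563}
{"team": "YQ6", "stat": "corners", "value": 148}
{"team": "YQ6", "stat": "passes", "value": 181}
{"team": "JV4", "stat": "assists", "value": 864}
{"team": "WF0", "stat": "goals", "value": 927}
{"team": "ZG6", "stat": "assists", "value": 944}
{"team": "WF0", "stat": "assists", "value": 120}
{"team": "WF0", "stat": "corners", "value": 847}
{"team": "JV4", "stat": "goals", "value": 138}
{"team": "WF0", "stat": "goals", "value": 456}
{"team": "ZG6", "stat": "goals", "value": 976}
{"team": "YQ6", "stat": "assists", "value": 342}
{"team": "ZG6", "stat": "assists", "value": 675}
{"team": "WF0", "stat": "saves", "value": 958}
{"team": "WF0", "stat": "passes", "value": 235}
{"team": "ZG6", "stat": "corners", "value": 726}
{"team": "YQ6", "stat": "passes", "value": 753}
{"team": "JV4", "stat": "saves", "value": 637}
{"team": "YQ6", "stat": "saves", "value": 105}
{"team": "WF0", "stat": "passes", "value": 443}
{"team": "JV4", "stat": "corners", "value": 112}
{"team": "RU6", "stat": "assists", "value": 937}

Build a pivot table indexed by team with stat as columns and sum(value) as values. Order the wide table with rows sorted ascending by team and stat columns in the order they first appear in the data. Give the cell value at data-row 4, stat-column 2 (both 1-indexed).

With rows sorted ascending by team, row 4 is team=YQ6. stat columns in first-appearance order: passes, goals, corners, saves, assists; column 2 is goals.
Long rows with team=YQ6, stat=goals: 704 + 221 + 336 = 1261.

1261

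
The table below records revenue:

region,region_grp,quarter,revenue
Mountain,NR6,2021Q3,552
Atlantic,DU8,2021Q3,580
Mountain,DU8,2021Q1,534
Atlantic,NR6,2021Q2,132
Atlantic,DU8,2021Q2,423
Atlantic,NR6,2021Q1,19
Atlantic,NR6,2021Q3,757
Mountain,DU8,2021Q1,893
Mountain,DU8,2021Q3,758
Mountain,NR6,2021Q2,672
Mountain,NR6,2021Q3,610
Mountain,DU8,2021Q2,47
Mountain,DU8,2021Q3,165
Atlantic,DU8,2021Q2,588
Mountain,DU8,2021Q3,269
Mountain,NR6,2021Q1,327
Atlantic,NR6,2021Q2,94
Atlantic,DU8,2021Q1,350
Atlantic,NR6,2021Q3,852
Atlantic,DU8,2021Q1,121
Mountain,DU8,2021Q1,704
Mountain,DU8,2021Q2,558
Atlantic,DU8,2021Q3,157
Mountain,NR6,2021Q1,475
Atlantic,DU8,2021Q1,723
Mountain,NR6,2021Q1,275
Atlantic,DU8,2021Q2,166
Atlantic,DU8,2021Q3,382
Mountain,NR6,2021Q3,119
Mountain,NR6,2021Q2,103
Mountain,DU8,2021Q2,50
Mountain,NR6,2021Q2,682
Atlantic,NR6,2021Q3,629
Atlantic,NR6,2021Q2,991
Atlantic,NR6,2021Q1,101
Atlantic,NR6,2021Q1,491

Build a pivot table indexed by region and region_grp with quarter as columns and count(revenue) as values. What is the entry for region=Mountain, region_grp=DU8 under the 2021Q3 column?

3

Rows with region=Mountain, region_grp=DU8 and quarter=2021Q3: revenue values are 758, 165, 269.
3 rows match — count = 3.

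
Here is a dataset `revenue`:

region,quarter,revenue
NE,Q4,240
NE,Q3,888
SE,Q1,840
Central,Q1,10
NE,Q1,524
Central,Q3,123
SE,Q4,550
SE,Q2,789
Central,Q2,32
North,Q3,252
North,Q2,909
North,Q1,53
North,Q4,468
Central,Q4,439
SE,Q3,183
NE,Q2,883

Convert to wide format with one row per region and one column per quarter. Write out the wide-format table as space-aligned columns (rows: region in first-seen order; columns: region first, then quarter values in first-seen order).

Columns: region plus the 4 distinct quarter values (Q4, Q3, Q1, Q2).
For example, row NE column Q4 takes revenue=240 from the long row (NE, Q4).

region   Q4   Q3   Q1   Q2 
NE       240  888  524  883
SE       550  183  840  789
Central  439  123  10   32 
North    468  252  53   909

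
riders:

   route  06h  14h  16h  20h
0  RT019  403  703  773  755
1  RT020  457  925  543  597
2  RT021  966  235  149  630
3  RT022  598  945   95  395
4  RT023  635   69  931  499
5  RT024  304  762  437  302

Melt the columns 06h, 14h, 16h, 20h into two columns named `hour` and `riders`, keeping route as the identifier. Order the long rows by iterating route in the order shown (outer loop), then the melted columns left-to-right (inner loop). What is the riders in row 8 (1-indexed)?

597

24 rows total (6 × 4). Row 8: index ⌊(8-1)/4⌋ = 1 into route → RT020; (8-1) mod 4 = 3 into the melted columns → 20h.
So row 8 is (RT020, 20h, 597); riders = 597.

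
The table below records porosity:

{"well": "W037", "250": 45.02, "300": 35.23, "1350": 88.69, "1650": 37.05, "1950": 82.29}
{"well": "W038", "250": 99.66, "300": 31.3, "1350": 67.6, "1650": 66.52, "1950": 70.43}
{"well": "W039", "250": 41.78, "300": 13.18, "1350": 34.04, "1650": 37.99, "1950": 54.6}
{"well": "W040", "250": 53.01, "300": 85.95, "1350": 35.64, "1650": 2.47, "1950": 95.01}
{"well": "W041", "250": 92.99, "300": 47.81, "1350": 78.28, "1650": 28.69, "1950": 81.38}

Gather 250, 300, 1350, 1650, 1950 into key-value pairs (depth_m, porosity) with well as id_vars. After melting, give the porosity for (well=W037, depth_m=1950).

82.29

Unpivoting turns each (well, wide-column) pair into one long row.
The wide cell at row W037, column 1950 holds 82.29, so the long row (W037, 1950) has porosity=82.29.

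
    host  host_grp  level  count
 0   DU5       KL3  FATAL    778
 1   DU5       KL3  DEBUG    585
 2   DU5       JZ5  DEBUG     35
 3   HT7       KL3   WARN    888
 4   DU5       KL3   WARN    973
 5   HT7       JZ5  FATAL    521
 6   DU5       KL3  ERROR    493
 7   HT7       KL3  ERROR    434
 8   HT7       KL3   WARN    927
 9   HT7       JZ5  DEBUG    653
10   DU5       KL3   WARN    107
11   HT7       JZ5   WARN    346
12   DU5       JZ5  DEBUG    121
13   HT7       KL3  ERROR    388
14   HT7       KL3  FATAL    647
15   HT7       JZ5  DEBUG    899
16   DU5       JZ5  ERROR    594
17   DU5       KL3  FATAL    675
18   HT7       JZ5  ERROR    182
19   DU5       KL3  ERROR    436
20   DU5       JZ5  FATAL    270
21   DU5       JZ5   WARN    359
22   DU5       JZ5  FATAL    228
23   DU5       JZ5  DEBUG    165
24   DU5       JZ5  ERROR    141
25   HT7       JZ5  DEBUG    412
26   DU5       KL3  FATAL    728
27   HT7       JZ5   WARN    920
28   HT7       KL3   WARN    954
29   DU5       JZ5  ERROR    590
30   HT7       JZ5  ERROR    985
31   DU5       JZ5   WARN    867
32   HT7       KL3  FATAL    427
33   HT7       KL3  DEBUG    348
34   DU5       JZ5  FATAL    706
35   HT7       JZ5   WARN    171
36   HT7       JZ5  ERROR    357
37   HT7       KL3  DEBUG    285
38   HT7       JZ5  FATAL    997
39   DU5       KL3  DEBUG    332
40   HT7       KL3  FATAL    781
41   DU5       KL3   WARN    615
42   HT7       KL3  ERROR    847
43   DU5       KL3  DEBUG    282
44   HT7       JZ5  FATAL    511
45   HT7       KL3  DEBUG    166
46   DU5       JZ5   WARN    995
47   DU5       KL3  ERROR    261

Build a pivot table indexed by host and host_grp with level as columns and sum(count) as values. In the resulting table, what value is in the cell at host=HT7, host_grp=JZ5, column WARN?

1437

Rows with host=HT7, host_grp=JZ5 and level=WARN: count values are 346, 920, 171.
346 + 920 + 171 = 1437.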